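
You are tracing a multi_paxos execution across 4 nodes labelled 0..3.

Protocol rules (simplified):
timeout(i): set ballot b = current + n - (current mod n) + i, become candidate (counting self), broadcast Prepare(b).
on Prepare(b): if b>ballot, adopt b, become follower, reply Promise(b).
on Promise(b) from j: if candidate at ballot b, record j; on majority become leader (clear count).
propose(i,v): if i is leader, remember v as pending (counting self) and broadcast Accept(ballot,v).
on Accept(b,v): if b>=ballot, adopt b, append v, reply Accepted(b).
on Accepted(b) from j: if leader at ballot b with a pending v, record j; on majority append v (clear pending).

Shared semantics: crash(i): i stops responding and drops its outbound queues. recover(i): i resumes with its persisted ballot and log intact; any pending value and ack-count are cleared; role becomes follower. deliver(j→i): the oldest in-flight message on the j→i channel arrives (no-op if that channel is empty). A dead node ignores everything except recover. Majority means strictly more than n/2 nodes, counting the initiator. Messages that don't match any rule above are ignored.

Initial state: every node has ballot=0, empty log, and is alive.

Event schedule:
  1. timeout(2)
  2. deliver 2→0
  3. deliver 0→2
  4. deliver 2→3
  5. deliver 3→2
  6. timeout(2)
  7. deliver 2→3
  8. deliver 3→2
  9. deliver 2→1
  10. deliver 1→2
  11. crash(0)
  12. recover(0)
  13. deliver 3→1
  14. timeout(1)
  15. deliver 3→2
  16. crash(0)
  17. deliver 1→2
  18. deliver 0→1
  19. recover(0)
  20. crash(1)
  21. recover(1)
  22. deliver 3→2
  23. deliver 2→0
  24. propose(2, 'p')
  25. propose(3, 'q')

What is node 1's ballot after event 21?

9

after 1 — timeout(2): n2:cand/b6/[-]
after 2 — deliver 2→0: n0:foll/b6/[-]
after 3 — deliver 0→2: ·
after 4 — deliver 2→3: n3:foll/b6/[-]
after 5 — deliver 3→2: n2:lead/b6/[-]
after 6 — timeout(2): n2:cand/b10/[-]
after 7 — deliver 2→3: n3:foll/b10/[-]
after 8 — deliver 3→2: ·
after 9 — deliver 2→1: n1:foll/b6/[-]
after 10 — deliver 1→2: ·
after 11 — crash(0): n0:✗foll/b6/[-]
after 12 — recover(0): n0:foll/b6/[-]
after 13 — deliver 3→1: ·
after 14 — timeout(1): n1:cand/b9/[-]
after 15 — deliver 3→2: ·
after 16 — crash(0): n0:✗foll/b6/[-]
after 17 — deliver 1→2: ·
after 18 — deliver 0→1: ·
after 19 — recover(0): n0:foll/b6/[-]
after 20 — crash(1): n1:✗cand/b9/[-]
after 21 — recover(1): n1:foll/b9/[-]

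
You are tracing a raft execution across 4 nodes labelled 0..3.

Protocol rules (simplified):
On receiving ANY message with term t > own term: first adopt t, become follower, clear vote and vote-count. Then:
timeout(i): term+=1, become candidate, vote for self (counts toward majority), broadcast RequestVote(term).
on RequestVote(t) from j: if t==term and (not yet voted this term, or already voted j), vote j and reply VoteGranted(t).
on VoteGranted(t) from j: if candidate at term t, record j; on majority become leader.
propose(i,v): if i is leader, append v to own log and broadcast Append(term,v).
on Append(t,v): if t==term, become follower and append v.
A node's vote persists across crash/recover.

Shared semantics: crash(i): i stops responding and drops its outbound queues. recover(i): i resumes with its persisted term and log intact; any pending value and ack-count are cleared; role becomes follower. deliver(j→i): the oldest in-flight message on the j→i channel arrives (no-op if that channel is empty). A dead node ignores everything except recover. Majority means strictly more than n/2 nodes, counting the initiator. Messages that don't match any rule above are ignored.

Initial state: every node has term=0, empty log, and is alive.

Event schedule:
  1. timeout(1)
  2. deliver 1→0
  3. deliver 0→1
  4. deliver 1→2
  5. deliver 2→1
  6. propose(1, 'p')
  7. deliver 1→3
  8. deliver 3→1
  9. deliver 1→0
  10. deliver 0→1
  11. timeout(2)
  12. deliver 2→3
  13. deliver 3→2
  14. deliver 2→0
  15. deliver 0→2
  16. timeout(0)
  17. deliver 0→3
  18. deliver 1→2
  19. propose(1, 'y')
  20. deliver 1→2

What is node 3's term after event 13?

2

after 1 — timeout(1): n1:cand/t1/[-]
after 2 — deliver 1→0: n0:foll/t1/[-]
after 3 — deliver 0→1: ·
after 4 — deliver 1→2: n2:foll/t1/[-]
after 5 — deliver 2→1: n1:lead/t1/[-]
after 6 — propose(1,'p'): n1:lead/t1/[p]
after 7 — deliver 1→3: n3:foll/t1/[-]
after 8 — deliver 3→1: ·
after 9 — deliver 1→0: n0:foll/t1/[p]
after 10 — deliver 0→1: ·
after 11 — timeout(2): n2:cand/t2/[-]
after 12 — deliver 2→3: n3:foll/t2/[-]
after 13 — deliver 3→2: ·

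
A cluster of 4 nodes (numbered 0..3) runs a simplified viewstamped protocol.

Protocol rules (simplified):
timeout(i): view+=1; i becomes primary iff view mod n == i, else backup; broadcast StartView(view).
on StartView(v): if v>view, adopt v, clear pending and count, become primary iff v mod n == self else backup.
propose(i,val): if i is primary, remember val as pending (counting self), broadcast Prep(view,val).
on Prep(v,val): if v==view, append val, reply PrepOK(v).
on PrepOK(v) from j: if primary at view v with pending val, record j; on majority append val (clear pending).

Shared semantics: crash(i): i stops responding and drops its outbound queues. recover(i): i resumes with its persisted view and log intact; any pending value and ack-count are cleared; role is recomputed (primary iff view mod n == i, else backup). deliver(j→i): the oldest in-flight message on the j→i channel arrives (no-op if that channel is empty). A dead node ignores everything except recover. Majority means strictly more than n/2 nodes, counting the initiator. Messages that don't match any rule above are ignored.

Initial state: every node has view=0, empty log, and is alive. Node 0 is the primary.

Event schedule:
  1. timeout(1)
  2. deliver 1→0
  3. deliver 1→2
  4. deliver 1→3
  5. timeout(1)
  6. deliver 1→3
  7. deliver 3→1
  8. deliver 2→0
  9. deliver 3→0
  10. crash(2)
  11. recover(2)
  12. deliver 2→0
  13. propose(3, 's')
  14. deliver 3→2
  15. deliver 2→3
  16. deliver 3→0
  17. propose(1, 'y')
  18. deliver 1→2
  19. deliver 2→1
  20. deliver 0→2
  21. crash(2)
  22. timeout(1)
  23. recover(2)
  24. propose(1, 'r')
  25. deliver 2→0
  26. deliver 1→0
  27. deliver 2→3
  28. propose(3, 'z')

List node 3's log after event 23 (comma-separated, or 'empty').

empty

[1] timeout(1) → N1(prim v1 [-])
[2] deliver 1→0 → N0(back v1 [-])
[3] deliver 1→2 → N2(back v1 [-])
[4] deliver 1→3 → N3(back v1 [-])
[5] timeout(1) → N1(back v2 [-])
[6] deliver 1→3 → N3(back v2 [-])
[7] deliver 3→1 → ∅
[8] deliver 2→0 → ∅
[9] deliver 3→0 → ∅
[10] crash(2) → N2(✗back v1 [-])
[11] recover(2) → N2(back v1 [-])
[12] deliver 2→0 → ∅
[13] propose(3,'s') → ∅
[14] deliver 3→2 → ∅
[15] deliver 2→3 → ∅
[16] deliver 3→0 → ∅
[17] propose(1,'y') → ∅
[18] deliver 1→2 → N2(prim v2 [-])
[19] deliver 2→1 → ∅
[20] deliver 0→2 → ∅
[21] crash(2) → N2(✗prim v2 [-])
[22] timeout(1) → N1(back v3 [-])
[23] recover(2) → N2(prim v2 [-])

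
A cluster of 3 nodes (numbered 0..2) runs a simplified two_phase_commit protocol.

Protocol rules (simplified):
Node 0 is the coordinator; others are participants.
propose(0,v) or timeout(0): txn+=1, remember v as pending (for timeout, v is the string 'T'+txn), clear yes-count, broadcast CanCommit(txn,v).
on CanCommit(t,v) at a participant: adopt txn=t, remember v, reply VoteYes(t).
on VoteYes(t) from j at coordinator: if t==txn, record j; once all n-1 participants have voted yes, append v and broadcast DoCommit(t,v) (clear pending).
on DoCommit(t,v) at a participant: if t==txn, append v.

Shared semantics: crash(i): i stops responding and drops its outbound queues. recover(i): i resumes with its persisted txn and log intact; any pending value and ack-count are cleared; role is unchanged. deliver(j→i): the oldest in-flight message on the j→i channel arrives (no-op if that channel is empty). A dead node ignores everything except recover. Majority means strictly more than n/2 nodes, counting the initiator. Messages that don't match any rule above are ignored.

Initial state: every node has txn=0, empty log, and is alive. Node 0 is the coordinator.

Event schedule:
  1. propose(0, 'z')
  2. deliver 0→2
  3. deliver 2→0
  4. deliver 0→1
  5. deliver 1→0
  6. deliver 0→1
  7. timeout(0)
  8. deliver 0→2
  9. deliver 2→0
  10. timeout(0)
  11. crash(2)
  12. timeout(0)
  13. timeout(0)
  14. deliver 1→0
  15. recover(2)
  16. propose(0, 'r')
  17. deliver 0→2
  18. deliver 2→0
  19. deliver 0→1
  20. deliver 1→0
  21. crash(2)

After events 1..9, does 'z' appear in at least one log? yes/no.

[1] propose(0,'z') → N0(coor t1 [-])
[2] deliver 0→2 → N2(part t1 [-])
[3] deliver 2→0 → ∅
[4] deliver 0→1 → N1(part t1 [-])
[5] deliver 1→0 → N0(coor t1 [z])
[6] deliver 0→1 → N1(part t1 [z])
[7] timeout(0) → N0(coor t2 [z])
[8] deliver 0→2 → N2(part t1 [z])
[9] deliver 2→0 → ∅

yes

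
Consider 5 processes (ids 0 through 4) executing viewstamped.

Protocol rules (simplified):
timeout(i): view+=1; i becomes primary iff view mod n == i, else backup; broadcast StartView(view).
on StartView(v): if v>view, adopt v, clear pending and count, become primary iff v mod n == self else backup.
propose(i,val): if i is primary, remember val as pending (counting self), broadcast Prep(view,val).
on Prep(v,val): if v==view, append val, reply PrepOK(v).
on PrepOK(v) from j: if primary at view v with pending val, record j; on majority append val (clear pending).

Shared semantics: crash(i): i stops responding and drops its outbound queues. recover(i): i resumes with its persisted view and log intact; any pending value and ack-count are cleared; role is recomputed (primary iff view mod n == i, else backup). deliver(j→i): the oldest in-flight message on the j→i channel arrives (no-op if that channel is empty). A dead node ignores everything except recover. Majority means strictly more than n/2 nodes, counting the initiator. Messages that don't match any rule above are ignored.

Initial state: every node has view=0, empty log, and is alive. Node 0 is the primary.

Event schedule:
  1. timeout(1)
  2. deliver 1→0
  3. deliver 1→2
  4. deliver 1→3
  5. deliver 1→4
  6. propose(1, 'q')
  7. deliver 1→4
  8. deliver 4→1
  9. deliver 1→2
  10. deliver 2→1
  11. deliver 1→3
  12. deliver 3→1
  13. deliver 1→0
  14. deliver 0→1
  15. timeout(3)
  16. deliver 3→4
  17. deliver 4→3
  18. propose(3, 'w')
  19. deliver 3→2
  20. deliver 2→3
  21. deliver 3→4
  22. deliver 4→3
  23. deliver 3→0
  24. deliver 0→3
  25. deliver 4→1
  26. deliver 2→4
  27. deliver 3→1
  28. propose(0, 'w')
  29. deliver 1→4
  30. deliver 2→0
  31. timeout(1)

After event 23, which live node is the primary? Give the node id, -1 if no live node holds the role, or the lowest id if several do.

1

step 1 timeout(1): 1={prim,v=1,log=-}
step 2 deliver 1→0: 0={back,v=1,log=-}
step 3 deliver 1→2: 2={back,v=1,log=-}
step 4 deliver 1→3: 3={back,v=1,log=-}
step 5 deliver 1→4: 4={back,v=1,log=-}
step 6 propose(1,'q'): —
step 7 deliver 1→4: 4={back,v=1,log=q}
step 8 deliver 4→1: —
step 9 deliver 1→2: 2={back,v=1,log=q}
step 10 deliver 2→1: 1={prim,v=1,log=q}
step 11 deliver 1→3: 3={back,v=1,log=q}
step 12 deliver 3→1: —
step 13 deliver 1→0: 0={back,v=1,log=q}
step 14 deliver 0→1: —
step 15 timeout(3): 3={back,v=2,log=q}
step 16 deliver 3→4: 4={back,v=2,log=q}
step 17 deliver 4→3: —
step 18 propose(3,'w'): —
step 19 deliver 3→2: 2={prim,v=2,log=q}
step 20 deliver 2→3: —
step 21 deliver 3→4: —
step 22 deliver 4→3: —
step 23 deliver 3→0: 0={back,v=2,log=q}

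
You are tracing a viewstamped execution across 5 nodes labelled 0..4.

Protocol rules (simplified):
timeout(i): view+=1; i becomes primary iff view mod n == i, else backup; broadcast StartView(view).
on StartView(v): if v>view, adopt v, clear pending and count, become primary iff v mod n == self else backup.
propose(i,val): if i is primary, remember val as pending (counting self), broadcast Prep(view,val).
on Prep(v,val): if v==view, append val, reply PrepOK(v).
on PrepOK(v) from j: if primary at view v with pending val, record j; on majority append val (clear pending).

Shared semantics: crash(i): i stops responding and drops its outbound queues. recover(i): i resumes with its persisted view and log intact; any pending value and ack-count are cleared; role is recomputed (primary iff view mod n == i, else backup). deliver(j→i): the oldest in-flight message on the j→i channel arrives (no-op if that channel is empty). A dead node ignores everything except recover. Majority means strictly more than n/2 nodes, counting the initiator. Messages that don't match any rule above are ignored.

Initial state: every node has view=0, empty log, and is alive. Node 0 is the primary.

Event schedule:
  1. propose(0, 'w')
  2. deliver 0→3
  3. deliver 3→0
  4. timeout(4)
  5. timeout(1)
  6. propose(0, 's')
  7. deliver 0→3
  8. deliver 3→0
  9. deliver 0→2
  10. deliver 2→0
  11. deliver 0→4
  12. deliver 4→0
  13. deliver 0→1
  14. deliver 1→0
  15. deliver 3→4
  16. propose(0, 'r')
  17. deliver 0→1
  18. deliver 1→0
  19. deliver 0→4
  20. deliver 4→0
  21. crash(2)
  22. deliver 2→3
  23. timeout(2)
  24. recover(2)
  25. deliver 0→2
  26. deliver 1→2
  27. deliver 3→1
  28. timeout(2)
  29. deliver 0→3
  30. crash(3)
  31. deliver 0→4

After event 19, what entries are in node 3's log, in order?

e1 propose(0,'w'): ·
e2 deliver 0→3: 3[back,v=0,w]
e3 deliver 3→0: ·
e4 timeout(4): 4[back,v=1,-]
e5 timeout(1): 1[prim,v=1,-]
e6 propose(0,'s'): ·
e7 deliver 0→3: 3[back,v=0,w,s]
e8 deliver 3→0: ·
e9 deliver 0→2: 2[back,v=0,w]
e10 deliver 2→0: 0[prim,v=0,s]
e11 deliver 0→4: ·
e12 deliver 4→0: 0[back,v=1,s]
e13 deliver 0→1: ·
e14 deliver 1→0: ·
e15 deliver 3→4: ·
e16 propose(0,'r'): ·
e17 deliver 0→1: ·
e18 deliver 1→0: ·
e19 deliver 0→4: ·

w,s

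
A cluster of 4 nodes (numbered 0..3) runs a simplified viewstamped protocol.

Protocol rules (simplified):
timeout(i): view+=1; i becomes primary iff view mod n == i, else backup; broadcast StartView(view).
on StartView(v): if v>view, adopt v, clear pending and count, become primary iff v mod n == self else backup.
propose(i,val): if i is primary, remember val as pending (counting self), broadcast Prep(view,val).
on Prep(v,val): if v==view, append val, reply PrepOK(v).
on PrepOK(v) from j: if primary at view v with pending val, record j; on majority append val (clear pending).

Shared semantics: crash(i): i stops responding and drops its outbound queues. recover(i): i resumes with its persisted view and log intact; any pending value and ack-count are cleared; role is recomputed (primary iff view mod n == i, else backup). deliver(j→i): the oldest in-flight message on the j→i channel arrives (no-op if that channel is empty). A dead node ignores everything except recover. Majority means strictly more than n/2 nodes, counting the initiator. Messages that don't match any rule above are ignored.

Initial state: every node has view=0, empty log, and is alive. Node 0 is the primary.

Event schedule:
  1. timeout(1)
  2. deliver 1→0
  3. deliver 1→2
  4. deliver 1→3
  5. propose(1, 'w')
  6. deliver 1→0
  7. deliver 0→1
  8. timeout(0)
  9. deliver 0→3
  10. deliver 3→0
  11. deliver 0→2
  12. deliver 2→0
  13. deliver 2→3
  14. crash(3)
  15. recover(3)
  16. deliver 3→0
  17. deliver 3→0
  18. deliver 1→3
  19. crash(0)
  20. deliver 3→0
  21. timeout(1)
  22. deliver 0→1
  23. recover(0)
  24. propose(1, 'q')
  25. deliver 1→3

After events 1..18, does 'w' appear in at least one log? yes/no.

step 1 timeout(1): 1={prim,v=1,log=-}
step 2 deliver 1→0: 0={back,v=1,log=-}
step 3 deliver 1→2: 2={back,v=1,log=-}
step 4 deliver 1→3: 3={back,v=1,log=-}
step 5 propose(1,'w'): —
step 6 deliver 1→0: 0={back,v=1,log=w}
step 7 deliver 0→1: —
step 8 timeout(0): 0={back,v=2,log=w}
step 9 deliver 0→3: 3={back,v=2,log=-}
step 10 deliver 3→0: —
step 11 deliver 0→2: 2={prim,v=2,log=-}
step 12 deliver 2→0: —
step 13 deliver 2→3: —
step 14 crash(3): 3={✗back,v=2,log=-}
step 15 recover(3): 3={back,v=2,log=-}
step 16 deliver 3→0: —
step 17 deliver 3→0: —
step 18 deliver 1→3: —

yes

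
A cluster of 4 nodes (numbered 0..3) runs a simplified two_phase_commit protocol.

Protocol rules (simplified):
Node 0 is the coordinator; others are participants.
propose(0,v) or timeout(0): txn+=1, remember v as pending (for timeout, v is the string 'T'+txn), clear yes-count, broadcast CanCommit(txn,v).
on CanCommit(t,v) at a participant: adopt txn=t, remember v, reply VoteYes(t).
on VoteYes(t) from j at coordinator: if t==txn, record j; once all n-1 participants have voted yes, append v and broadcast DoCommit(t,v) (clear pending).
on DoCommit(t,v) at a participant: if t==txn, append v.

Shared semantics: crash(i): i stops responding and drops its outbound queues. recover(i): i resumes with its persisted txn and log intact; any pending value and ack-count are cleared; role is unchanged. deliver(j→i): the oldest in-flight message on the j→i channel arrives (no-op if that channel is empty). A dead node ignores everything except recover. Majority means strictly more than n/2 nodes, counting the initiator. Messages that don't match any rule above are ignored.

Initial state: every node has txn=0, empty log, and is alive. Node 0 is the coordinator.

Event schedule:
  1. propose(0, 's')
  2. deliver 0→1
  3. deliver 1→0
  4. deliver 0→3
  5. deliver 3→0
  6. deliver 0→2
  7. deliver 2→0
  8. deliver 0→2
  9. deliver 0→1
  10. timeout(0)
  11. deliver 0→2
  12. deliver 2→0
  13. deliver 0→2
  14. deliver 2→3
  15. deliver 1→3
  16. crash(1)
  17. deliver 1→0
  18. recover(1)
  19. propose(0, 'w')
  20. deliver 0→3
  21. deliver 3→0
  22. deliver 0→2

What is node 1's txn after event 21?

1. propose(0,'s'):  <0:coor t1 ->
2. deliver 0→1:  <1:part t1 ->
3. deliver 1→0:  nop
4. deliver 0→3:  <3:part t1 ->
5. deliver 3→0:  nop
6. deliver 0→2:  <2:part t1 ->
7. deliver 2→0:  <0:coor t1 s>
8. deliver 0→2:  <2:part t1 s>
9. deliver 0→1:  <1:part t1 s>
10. timeout(0):  <0:coor t2 s>
11. deliver 0→2:  <2:part t2 s>
12. deliver 2→0:  nop
13. deliver 0→2:  nop
14. deliver 2→3:  nop
15. deliver 1→3:  nop
16. crash(1):  <1:✗part t1 s>
17. deliver 1→0:  nop
18. recover(1):  <1:part t1 s>
19. propose(0,'w'):  <0:coor t3 s>
20. deliver 0→3:  <3:part t1 s>
21. deliver 3→0:  nop

1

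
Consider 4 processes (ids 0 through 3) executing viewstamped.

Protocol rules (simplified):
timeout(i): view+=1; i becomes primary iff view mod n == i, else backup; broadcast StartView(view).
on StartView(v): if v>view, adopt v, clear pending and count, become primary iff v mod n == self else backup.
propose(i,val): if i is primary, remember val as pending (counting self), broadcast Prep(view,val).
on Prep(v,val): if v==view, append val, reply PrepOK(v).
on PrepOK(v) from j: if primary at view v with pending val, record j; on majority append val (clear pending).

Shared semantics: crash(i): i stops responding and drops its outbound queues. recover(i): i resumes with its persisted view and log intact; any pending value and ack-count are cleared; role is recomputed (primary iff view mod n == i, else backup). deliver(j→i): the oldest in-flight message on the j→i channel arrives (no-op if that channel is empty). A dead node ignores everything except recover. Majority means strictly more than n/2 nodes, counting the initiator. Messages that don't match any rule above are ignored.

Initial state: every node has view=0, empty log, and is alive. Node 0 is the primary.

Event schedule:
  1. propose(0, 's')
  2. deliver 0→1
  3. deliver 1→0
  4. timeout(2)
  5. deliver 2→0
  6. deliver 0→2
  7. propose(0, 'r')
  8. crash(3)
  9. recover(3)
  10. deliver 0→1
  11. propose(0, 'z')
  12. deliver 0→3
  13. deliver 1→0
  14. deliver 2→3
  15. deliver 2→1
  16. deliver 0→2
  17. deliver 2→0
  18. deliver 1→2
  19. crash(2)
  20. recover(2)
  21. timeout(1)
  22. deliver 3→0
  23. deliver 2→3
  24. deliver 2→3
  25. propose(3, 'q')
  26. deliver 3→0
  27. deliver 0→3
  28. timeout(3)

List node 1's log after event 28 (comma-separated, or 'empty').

after 1 — propose(0,'s'): ·
after 2 — deliver 0→1: n1:back/v0/[s]
after 3 — deliver 1→0: ·
after 4 — timeout(2): n2:back/v1/[-]
after 5 — deliver 2→0: n0:back/v1/[-]
after 6 — deliver 0→2: ·
after 7 — propose(0,'r'): ·
after 8 — crash(3): n3:✗back/v0/[-]
after 9 — recover(3): n3:back/v0/[-]
after 10 — deliver 0→1: ·
after 11 — propose(0,'z'): ·
after 12 — deliver 0→3: n3:back/v0/[s]
after 13 — deliver 1→0: ·
after 14 — deliver 2→3: n3:back/v1/[s]
after 15 — deliver 2→1: n1:prim/v1/[s]
after 16 — deliver 0→2: ·
after 17 — deliver 2→0: ·
after 18 — deliver 1→2: ·
after 19 — crash(2): n2:✗back/v1/[-]
after 20 — recover(2): n2:back/v1/[-]
after 21 — timeout(1): n1:back/v2/[s]
after 22 — deliver 3→0: ·
after 23 — deliver 2→3: ·
after 24 — deliver 2→3: ·
after 25 — propose(3,'q'): ·
after 26 — deliver 3→0: ·
after 27 — deliver 0→3: ·
after 28 — timeout(3): n3:back/v2/[s]

s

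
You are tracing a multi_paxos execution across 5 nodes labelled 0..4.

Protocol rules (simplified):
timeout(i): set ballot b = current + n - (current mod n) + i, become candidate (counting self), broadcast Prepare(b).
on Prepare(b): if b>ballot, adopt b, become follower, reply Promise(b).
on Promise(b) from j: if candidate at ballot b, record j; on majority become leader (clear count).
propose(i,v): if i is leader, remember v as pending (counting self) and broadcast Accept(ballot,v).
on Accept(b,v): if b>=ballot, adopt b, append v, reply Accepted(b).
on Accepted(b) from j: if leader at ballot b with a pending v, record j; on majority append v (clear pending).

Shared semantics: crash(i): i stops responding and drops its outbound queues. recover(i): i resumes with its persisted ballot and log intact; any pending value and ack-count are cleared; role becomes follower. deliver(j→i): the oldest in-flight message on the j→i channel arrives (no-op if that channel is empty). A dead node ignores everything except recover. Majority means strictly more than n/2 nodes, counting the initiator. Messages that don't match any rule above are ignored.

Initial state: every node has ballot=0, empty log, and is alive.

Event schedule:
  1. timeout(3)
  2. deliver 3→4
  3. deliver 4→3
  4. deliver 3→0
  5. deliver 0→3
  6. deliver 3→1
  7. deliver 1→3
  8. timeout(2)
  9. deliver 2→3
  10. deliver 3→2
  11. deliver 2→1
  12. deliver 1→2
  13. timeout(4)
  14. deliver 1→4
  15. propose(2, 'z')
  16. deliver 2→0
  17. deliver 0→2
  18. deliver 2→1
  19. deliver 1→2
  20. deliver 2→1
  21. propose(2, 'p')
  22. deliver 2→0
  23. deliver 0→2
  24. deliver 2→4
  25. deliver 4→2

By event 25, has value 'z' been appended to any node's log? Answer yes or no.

[1] timeout(3) → N3(cand b8 [-])
[2] deliver 3→4 → N4(foll b8 [-])
[3] deliver 4→3 → ∅
[4] deliver 3→0 → N0(foll b8 [-])
[5] deliver 0→3 → N3(lead b8 [-])
[6] deliver 3→1 → N1(foll b8 [-])
[7] deliver 1→3 → ∅
[8] timeout(2) → N2(cand b7 [-])
[9] deliver 2→3 → ∅
[10] deliver 3→2 → N2(foll b8 [-])
[11] deliver 2→1 → ∅
[12] deliver 1→2 → ∅
[13] timeout(4) → N4(cand b14 [-])
[14] deliver 1→4 → ∅
[15] propose(2,'z') → ∅
[16] deliver 2→0 → ∅
[17] deliver 0→2 → ∅
[18] deliver 2→1 → ∅
[19] deliver 1→2 → ∅
[20] deliver 2→1 → ∅
[21] propose(2,'p') → ∅
[22] deliver 2→0 → ∅
[23] deliver 0→2 → ∅
[24] deliver 2→4 → ∅
[25] deliver 4→2 → N2(foll b14 [-])

no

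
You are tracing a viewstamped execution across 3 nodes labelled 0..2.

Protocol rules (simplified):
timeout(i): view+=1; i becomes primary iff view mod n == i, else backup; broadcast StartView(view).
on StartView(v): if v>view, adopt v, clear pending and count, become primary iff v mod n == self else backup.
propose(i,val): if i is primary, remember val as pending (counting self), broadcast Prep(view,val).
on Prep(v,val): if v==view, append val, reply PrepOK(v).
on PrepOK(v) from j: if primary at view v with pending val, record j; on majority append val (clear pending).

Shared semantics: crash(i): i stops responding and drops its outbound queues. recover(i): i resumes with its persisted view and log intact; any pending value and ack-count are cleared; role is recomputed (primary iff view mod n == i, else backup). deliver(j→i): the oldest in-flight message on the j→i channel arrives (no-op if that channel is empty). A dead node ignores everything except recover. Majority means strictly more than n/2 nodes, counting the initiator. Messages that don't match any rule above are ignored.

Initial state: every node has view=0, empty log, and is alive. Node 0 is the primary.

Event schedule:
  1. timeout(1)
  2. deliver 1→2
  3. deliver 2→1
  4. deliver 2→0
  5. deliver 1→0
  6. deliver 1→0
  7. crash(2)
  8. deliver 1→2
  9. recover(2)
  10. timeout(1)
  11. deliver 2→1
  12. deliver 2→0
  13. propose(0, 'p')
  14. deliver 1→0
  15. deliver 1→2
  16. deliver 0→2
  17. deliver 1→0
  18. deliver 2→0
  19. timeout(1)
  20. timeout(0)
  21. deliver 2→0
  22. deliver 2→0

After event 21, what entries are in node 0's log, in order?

empty

step 1 timeout(1): 1={prim,v=1,log=-}
step 2 deliver 1→2: 2={back,v=1,log=-}
step 3 deliver 2→1: —
step 4 deliver 2→0: —
step 5 deliver 1→0: 0={back,v=1,log=-}
step 6 deliver 1→0: —
step 7 crash(2): 2={✗back,v=1,log=-}
step 8 deliver 1→2: —
step 9 recover(2): 2={back,v=1,log=-}
step 10 timeout(1): 1={back,v=2,log=-}
step 11 deliver 2→1: —
step 12 deliver 2→0: —
step 13 propose(0,'p'): —
step 14 deliver 1→0: 0={back,v=2,log=-}
step 15 deliver 1→2: 2={prim,v=2,log=-}
step 16 deliver 0→2: —
step 17 deliver 1→0: —
step 18 deliver 2→0: —
step 19 timeout(1): 1={back,v=3,log=-}
step 20 timeout(0): 0={prim,v=3,log=-}
step 21 deliver 2→0: —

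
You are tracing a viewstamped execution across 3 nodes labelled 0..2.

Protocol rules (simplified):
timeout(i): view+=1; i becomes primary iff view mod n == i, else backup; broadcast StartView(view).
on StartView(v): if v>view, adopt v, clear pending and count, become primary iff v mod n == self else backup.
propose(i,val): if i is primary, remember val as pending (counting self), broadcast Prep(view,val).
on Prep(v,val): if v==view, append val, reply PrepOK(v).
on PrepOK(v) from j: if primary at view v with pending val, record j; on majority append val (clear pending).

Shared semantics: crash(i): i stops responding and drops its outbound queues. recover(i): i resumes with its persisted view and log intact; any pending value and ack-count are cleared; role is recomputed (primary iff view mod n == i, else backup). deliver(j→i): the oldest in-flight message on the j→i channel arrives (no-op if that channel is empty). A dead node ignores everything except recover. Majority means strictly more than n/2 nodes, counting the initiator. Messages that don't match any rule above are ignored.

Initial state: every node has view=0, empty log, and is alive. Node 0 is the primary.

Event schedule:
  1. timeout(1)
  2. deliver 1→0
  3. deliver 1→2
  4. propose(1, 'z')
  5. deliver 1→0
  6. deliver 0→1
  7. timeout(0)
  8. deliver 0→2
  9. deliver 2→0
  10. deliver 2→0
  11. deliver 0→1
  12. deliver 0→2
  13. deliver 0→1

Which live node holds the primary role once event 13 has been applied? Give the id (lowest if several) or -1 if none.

after 1 — timeout(1): n1:prim/v1/[-]
after 2 — deliver 1→0: n0:back/v1/[-]
after 3 — deliver 1→2: n2:back/v1/[-]
after 4 — propose(1,'z'): ·
after 5 — deliver 1→0: n0:back/v1/[z]
after 6 — deliver 0→1: n1:prim/v1/[z]
after 7 — timeout(0): n0:back/v2/[z]
after 8 — deliver 0→2: n2:prim/v2/[-]
after 9 — deliver 2→0: ·
after 10 — deliver 2→0: ·
after 11 — deliver 0→1: n1:back/v2/[z]
after 12 — deliver 0→2: ·
after 13 — deliver 0→1: ·

2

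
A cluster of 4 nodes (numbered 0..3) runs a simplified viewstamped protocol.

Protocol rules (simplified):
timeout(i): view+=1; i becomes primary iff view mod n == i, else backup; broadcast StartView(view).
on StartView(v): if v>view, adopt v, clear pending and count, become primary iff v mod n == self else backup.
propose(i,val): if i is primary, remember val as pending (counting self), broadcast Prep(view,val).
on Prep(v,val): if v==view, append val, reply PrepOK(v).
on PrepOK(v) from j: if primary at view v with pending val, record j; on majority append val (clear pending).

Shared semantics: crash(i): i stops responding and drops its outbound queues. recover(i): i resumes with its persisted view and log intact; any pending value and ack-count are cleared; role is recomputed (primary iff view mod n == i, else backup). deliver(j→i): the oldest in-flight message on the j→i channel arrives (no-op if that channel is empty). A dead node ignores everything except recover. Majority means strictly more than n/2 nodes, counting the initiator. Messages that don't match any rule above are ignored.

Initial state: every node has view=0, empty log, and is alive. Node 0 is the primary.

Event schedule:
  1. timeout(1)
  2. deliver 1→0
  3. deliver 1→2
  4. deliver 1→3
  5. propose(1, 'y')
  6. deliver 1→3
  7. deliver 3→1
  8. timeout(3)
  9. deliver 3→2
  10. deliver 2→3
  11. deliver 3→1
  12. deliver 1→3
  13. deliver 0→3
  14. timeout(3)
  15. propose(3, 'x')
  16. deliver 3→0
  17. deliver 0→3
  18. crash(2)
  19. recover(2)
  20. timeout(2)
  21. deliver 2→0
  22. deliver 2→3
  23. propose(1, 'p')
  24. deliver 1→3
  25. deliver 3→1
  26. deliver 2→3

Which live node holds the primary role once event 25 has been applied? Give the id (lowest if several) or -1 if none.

step 1 timeout(1): 1={prim,v=1,log=-}
step 2 deliver 1→0: 0={back,v=1,log=-}
step 3 deliver 1→2: 2={back,v=1,log=-}
step 4 deliver 1→3: 3={back,v=1,log=-}
step 5 propose(1,'y'): —
step 6 deliver 1→3: 3={back,v=1,log=y}
step 7 deliver 3→1: —
step 8 timeout(3): 3={back,v=2,log=y}
step 9 deliver 3→2: 2={prim,v=2,log=-}
step 10 deliver 2→3: —
step 11 deliver 3→1: 1={back,v=2,log=-}
step 12 deliver 1→3: —
step 13 deliver 0→3: —
step 14 timeout(3): 3={prim,v=3,log=y}
step 15 propose(3,'x'): —
step 16 deliver 3→0: 0={back,v=2,log=-}
step 17 deliver 0→3: —
step 18 crash(2): 2={✗prim,v=2,log=-}
step 19 recover(2): 2={prim,v=2,log=-}
step 20 timeout(2): 2={back,v=3,log=-}
step 21 deliver 2→0: 0={back,v=3,log=-}
step 22 deliver 2→3: —
step 23 propose(1,'p'): —
step 24 deliver 1→3: —
step 25 deliver 3→1: 1={back,v=3,log=-}

3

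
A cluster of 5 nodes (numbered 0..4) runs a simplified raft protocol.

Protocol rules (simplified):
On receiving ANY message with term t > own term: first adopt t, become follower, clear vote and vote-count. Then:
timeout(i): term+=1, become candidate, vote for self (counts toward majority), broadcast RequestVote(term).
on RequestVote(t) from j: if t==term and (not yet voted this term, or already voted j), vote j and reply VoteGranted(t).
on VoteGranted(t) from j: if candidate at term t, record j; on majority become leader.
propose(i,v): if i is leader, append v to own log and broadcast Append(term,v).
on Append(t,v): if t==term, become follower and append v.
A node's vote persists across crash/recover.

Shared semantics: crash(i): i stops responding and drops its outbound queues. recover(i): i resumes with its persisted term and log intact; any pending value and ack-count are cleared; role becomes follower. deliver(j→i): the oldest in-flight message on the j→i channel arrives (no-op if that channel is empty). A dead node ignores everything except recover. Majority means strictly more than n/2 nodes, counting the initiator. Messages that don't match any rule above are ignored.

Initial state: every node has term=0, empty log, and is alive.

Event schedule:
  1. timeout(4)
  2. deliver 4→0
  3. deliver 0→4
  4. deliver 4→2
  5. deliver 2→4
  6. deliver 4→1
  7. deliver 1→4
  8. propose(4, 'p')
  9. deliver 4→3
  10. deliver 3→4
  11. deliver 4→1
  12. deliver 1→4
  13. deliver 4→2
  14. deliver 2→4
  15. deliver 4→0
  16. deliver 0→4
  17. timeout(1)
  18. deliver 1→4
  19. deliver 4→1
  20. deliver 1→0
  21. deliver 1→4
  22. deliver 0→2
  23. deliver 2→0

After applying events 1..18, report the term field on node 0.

1. timeout(4):  <4:cand t1 ->
2. deliver 4→0:  <0:foll t1 ->
3. deliver 0→4:  nop
4. deliver 4→2:  <2:foll t1 ->
5. deliver 2→4:  <4:lead t1 ->
6. deliver 4→1:  <1:foll t1 ->
7. deliver 1→4:  nop
8. propose(4,'p'):  <4:lead t1 p>
9. deliver 4→3:  <3:foll t1 ->
10. deliver 3→4:  nop
11. deliver 4→1:  <1:foll t1 p>
12. deliver 1→4:  nop
13. deliver 4→2:  <2:foll t1 p>
14. deliver 2→4:  nop
15. deliver 4→0:  <0:foll t1 p>
16. deliver 0→4:  nop
17. timeout(1):  <1:cand t2 p>
18. deliver 1→4:  <4:foll t2 p>

1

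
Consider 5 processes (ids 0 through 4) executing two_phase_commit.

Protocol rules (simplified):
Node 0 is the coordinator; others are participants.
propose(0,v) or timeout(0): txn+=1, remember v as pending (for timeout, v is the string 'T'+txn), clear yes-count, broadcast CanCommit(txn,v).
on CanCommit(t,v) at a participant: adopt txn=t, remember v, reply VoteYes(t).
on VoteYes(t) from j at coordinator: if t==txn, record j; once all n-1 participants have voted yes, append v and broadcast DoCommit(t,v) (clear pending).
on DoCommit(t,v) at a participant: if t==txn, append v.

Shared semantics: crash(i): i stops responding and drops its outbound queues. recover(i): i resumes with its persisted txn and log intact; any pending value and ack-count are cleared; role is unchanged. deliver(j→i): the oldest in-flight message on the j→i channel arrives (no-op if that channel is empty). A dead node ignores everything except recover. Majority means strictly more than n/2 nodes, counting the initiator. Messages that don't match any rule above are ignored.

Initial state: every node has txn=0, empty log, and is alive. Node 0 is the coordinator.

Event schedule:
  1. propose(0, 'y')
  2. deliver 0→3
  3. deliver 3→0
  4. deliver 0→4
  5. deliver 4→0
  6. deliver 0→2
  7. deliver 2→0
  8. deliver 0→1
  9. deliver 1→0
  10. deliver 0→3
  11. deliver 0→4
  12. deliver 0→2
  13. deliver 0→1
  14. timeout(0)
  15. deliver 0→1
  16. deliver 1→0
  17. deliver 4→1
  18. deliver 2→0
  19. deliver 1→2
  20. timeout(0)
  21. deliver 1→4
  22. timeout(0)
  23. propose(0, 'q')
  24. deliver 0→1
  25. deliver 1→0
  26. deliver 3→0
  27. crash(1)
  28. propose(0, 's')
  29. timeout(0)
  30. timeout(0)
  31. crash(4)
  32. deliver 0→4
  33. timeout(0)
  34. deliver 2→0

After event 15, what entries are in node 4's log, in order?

y

e1 propose(0,'y'): 0[coor,t=1,-]
e2 deliver 0→3: 3[part,t=1,-]
e3 deliver 3→0: ·
e4 deliver 0→4: 4[part,t=1,-]
e5 deliver 4→0: ·
e6 deliver 0→2: 2[part,t=1,-]
e7 deliver 2→0: ·
e8 deliver 0→1: 1[part,t=1,-]
e9 deliver 1→0: 0[coor,t=1,y]
e10 deliver 0→3: 3[part,t=1,y]
e11 deliver 0→4: 4[part,t=1,y]
e12 deliver 0→2: 2[part,t=1,y]
e13 deliver 0→1: 1[part,t=1,y]
e14 timeout(0): 0[coor,t=2,y]
e15 deliver 0→1: 1[part,t=2,y]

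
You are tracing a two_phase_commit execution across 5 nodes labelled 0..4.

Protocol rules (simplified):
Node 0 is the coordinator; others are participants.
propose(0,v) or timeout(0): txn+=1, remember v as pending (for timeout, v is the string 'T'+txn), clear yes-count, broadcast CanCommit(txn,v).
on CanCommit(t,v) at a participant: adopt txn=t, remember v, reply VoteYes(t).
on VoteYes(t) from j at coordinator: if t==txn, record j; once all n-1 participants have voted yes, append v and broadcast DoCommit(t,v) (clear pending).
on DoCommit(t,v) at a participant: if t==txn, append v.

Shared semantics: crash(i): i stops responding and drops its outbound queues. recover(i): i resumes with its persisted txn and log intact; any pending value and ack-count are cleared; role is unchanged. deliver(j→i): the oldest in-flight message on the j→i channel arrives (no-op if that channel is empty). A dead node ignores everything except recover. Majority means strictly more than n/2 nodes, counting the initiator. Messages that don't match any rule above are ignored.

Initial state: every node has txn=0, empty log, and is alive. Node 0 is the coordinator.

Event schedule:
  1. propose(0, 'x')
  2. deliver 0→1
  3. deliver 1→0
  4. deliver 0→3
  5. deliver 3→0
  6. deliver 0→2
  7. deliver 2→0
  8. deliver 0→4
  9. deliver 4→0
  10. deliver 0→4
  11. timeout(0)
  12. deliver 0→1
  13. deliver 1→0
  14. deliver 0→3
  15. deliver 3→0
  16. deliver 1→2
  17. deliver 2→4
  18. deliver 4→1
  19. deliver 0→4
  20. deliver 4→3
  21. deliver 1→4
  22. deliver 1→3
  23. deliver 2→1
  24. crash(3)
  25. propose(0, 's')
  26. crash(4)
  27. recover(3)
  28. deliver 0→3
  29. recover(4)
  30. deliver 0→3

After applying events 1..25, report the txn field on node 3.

1

1. propose(0,'x'):  <0:coor t1 ->
2. deliver 0→1:  <1:part t1 ->
3. deliver 1→0:  nop
4. deliver 0→3:  <3:part t1 ->
5. deliver 3→0:  nop
6. deliver 0→2:  <2:part t1 ->
7. deliver 2→0:  nop
8. deliver 0→4:  <4:part t1 ->
9. deliver 4→0:  <0:coor t1 x>
10. deliver 0→4:  <4:part t1 x>
11. timeout(0):  <0:coor t2 x>
12. deliver 0→1:  <1:part t1 x>
13. deliver 1→0:  nop
14. deliver 0→3:  <3:part t1 x>
15. deliver 3→0:  nop
16. deliver 1→2:  nop
17. deliver 2→4:  nop
18. deliver 4→1:  nop
19. deliver 0→4:  <4:part t2 x>
20. deliver 4→3:  nop
21. deliver 1→4:  nop
22. deliver 1→3:  nop
23. deliver 2→1:  nop
24. crash(3):  <3:✗part t1 x>
25. propose(0,'s'):  <0:coor t3 x>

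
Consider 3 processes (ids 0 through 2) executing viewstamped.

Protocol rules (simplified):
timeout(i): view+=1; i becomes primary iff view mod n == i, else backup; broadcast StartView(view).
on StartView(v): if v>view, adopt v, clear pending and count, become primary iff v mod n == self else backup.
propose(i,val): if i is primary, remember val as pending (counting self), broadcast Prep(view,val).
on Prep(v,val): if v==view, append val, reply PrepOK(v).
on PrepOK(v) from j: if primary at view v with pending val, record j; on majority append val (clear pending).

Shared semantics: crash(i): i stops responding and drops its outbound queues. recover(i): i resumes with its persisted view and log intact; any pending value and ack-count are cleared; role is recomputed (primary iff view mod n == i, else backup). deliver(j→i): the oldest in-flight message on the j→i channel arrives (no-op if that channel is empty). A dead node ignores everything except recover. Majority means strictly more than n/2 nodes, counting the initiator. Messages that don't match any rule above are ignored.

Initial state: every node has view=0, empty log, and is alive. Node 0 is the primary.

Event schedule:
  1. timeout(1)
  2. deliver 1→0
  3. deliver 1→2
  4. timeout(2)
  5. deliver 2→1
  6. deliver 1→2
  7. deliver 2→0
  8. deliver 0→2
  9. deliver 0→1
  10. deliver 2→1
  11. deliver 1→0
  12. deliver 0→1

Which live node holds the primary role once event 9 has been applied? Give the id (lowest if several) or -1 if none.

2

e1 timeout(1): 1[prim,v=1,-]
e2 deliver 1→0: 0[back,v=1,-]
e3 deliver 1→2: 2[back,v=1,-]
e4 timeout(2): 2[prim,v=2,-]
e5 deliver 2→1: 1[back,v=2,-]
e6 deliver 1→2: ·
e7 deliver 2→0: 0[back,v=2,-]
e8 deliver 0→2: ·
e9 deliver 0→1: ·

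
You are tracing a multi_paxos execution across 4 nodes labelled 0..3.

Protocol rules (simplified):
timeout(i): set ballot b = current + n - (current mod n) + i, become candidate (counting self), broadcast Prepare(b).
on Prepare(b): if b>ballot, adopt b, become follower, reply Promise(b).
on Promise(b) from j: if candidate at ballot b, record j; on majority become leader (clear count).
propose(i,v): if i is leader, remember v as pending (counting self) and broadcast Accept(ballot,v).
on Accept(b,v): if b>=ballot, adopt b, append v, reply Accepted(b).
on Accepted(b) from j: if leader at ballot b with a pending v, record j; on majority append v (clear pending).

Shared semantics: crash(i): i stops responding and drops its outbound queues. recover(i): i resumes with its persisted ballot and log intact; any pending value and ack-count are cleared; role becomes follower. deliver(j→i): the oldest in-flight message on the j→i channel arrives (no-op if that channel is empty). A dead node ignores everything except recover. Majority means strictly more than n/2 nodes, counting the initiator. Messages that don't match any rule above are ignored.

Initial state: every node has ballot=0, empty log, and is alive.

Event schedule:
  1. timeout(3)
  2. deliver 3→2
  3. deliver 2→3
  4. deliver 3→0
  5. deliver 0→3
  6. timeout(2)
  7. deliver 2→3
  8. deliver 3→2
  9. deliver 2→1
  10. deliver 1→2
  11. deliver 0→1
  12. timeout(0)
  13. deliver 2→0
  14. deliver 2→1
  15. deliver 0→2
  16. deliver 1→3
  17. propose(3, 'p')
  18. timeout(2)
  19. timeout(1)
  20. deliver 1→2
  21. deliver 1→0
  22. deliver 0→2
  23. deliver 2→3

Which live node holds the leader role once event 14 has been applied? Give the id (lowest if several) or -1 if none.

2

after 1 — timeout(3): n3:cand/b7/[-]
after 2 — deliver 3→2: n2:foll/b7/[-]
after 3 — deliver 2→3: ·
after 4 — deliver 3→0: n0:foll/b7/[-]
after 5 — deliver 0→3: n3:lead/b7/[-]
after 6 — timeout(2): n2:cand/b10/[-]
after 7 — deliver 2→3: n3:foll/b10/[-]
after 8 — deliver 3→2: ·
after 9 — deliver 2→1: n1:foll/b10/[-]
after 10 — deliver 1→2: n2:lead/b10/[-]
after 11 — deliver 0→1: ·
after 12 — timeout(0): n0:cand/b8/[-]
after 13 — deliver 2→0: n0:foll/b10/[-]
after 14 — deliver 2→1: ·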